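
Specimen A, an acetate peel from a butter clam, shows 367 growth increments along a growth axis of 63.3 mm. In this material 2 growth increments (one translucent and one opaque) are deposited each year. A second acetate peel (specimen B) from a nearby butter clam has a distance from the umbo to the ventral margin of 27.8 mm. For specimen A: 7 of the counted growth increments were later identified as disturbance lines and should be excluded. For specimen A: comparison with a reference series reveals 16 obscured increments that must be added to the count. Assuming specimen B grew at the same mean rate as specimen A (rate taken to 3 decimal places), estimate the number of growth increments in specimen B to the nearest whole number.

165 growth increments

Specimen A: adjusted count: 367 − 7 + 16 = 376 growth increments.
Specimen A: with 2 growth increments per year, 376 / 2 = 188 years.
A: Mean rate = 63.3 mm / 188 years ≈ 0.337 mm per year.
For B, 27.8 / 0.337 = 82.49 years; at 2 growth increments per year that is 82.49 × 2 ≈ 165 growth increments.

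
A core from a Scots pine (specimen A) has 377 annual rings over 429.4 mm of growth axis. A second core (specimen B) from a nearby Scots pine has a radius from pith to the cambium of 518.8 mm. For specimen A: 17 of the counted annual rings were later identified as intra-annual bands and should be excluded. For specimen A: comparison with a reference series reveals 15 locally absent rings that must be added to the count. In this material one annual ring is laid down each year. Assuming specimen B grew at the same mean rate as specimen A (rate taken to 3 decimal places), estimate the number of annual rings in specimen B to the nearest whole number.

453 annual rings

Specimen A: correcting the raw count gives 377 − 17 + 15 = 375 true annual rings.
A: Extension rate ≈ 429.4 / 375 = 1.145 mm per year.
For B, 518.8 / 1.145 = 453.10 years ≈ 453 annual rings.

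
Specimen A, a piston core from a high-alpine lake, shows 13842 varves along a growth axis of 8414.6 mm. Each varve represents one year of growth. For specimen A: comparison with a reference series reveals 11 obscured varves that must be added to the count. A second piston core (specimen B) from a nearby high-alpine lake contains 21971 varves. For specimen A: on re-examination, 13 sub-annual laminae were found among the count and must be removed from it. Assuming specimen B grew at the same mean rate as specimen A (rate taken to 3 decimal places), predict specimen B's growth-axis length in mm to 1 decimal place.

13358.4 mm

Specimen A: after corrections the count is 13842 − 13 + 11 = 13840 varves.
A: Extension rate ≈ 8414.6 / 13840 = 0.608 mm per year.
For B, 0.608 mm/year × 21971 years = 13358.4 mm.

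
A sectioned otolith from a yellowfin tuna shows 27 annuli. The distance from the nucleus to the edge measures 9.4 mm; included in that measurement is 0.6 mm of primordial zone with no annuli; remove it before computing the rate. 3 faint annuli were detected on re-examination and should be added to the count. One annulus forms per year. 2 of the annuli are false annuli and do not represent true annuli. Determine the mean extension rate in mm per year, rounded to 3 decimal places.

0.314 mm per year

After corrections the count is 27 − 2 + 3 = 28 annuli.
Net length = 9.4 − 0.6 = 8.8 mm.
Extension rate ≈ 8.8 / 28 = 0.314 mm per year.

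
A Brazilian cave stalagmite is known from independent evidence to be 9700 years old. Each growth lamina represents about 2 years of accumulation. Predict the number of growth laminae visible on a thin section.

4850 growth laminae

One growth lamina every 2 years means 9700 / 2 = 4850 growth laminae.
So 4850 growth laminae should be present.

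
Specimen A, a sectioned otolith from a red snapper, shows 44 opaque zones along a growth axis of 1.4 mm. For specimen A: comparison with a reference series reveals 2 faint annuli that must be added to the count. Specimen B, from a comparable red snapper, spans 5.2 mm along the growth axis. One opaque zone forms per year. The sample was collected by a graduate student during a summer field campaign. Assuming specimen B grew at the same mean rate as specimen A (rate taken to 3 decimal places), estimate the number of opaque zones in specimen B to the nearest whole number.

Specimen A: adjusted count: 44 + 2 = 46 opaque zones.
A: 1.4 mm over 46 years gives 1.4 / 46 ≈ 0.030 mm/year.
B spans 5.2 / 0.030 = 173.33 years ≈ 173 opaque zones.

173 opaque zones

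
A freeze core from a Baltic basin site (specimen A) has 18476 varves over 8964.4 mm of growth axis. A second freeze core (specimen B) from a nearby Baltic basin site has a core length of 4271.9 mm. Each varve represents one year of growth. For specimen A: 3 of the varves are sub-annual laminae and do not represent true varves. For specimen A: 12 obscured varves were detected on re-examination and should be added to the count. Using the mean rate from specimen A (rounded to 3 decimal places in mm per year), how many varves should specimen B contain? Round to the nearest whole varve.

8808 varves

Specimen A: true varve count = 18476 − 3 + 12 = 18485.
A: Mean rate = 8964.4 mm / 18485 years ≈ 0.485 mm per year.
B spans 4271.9 / 0.485 = 8808.04 years ≈ 8808 varves.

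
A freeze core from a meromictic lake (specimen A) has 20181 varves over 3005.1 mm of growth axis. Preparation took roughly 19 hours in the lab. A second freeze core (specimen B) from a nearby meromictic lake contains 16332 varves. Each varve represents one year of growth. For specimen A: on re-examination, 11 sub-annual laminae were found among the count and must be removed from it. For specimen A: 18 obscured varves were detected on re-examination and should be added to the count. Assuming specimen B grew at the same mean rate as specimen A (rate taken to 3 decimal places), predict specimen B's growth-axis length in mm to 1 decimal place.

2433.5 mm

Specimen A: after corrections the count is 20181 − 11 + 18 = 20188 varves.
A: Mean rate = 3005.1 mm / 20188 years ≈ 0.149 mm/year.
For B, 0.149 mm/year × 16332 years = 2433.5 mm.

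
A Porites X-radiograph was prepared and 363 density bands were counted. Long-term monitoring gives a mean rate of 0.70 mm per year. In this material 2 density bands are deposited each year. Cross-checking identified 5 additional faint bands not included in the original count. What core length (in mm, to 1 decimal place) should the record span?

Correcting the raw count gives 363 + 5 = 368 true density bands.
368 density bands at 2 per year is 368 / 2 = 184 years.
Length ≈ 0.70 × 184 = 128.8 mm.

128.8 mm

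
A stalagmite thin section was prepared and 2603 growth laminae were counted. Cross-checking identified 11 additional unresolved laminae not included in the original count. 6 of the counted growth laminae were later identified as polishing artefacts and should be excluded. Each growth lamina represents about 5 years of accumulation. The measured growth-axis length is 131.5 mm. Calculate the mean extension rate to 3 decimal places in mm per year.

0.010 mm per year

After corrections the count is 2603 − 6 + 11 = 2608 growth laminae.
2608 growth laminae at 5 years each span 2608 × 5 = 13040 years.
Extension rate ≈ 131.5 / 13040 = 0.010 mm per year.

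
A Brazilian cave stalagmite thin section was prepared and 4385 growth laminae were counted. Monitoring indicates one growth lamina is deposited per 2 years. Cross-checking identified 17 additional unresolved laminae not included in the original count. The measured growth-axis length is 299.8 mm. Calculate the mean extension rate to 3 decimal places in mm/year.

0.034 mm/year

Adjusted count: 4385 + 17 = 4402 growth laminae.
4402 growth laminae at 2 years each span 4402 × 2 = 8804 years.
Mean rate = 299.8 mm / 8804 years ≈ 0.034 mm/year.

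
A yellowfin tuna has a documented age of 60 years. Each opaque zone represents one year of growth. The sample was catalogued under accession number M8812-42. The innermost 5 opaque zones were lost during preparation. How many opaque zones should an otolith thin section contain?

One opaque zone per year gives 60 opaque zones over 60 years.
60 − 5 missed = 55 opaque zones expected in the prepared section.

55 opaque zones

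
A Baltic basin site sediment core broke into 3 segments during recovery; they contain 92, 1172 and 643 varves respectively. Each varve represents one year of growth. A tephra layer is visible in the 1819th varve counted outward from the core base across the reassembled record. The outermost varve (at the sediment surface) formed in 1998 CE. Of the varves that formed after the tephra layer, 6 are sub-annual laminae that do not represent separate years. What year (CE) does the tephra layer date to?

1916 CE

Total varves = 92 + 1172 + 643 = 1907.
Between varve 1819 and the sediment surface there are 1907 − 1819 = 88 varves.
Excluding 6 false varves: 88 − 6 = 82.
1998 − 82 = 1916 CE.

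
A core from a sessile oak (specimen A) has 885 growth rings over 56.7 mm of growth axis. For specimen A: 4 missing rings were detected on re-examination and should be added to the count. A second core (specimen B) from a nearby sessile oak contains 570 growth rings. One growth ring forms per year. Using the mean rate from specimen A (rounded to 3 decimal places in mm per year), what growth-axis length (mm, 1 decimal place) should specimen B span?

36.5 mm

Specimen A: adjusted count: 885 + 4 = 889 growth rings.
A: Mean rate = 56.7 mm / 889 years ≈ 0.064 mm per year.
Length of B = 0.064 × 570 = 36.5 mm.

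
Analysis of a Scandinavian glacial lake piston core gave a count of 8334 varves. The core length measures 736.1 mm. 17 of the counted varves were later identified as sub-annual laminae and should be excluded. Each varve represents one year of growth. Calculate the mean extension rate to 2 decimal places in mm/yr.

0.09 mm/yr

After corrections the count is 8334 − 17 = 8317 varves.
736.1 mm over 8317 years gives 736.1 / 8317 ≈ 0.09 mm/yr.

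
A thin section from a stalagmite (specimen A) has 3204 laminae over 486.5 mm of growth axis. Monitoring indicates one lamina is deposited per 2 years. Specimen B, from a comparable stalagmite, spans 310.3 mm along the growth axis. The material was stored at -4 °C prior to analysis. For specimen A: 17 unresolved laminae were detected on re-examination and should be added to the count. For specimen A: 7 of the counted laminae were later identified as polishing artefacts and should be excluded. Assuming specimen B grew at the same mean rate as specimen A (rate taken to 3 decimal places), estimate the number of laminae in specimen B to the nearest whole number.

2041 laminae

Specimen A: correcting the raw count gives 3204 − 7 + 17 = 3214 true laminae.
Specimen A: multiplying by 2 years per lamina: 3214 × 2 = 6428 years.
A: Extension rate ≈ 486.5 / 6428 = 0.076 mm/yr.
B spans 310.3 / 0.076 = 4082.89 years; at 2 years per lamina that is 4082.89 / 2 ≈ 2041 laminae.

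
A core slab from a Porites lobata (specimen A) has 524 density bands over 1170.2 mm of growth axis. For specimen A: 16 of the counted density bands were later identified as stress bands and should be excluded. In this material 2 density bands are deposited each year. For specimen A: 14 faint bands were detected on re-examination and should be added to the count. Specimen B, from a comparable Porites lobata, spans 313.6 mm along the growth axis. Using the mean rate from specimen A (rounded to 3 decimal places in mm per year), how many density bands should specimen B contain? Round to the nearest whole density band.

Specimen A: after corrections the count is 524 − 16 + 14 = 522 density bands.
Specimen A: 522 density bands at 2 per year is 522 / 2 = 261 years.
A: 1170.2 mm over 261 years gives 1170.2 / 261 ≈ 4.484 mm/year.
Specimen B: 313.6 mm / 4.484 mm per year = 69.94 years; at 2 density bands per year that is 69.94 × 2 ≈ 140 density bands.

140 density bands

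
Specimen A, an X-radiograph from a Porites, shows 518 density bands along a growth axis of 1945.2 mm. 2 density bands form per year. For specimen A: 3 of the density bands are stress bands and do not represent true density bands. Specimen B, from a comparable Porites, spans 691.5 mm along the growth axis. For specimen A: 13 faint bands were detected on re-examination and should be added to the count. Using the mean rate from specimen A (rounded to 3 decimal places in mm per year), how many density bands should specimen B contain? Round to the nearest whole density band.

Specimen A: true density band count = 518 − 3 + 13 = 528.
Specimen A: with 2 density bands per year, 528 / 2 = 264 years.
A: 1945.2 mm over 264 years gives 1945.2 / 264 ≈ 7.368 mm/yr.
Specimen B: 691.5 mm / 7.368 mm per year = 93.85 years; at 2 density bands per year that is 93.85 × 2 ≈ 188 density bands.

188 density bands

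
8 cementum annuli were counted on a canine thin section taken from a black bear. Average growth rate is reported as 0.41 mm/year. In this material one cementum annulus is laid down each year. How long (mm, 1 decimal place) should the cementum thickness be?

3.3 mm

The record spans 8 years at 0.41 mm per year.
Predicted length = 0.41 mm/year × 8 years = 3.3 mm.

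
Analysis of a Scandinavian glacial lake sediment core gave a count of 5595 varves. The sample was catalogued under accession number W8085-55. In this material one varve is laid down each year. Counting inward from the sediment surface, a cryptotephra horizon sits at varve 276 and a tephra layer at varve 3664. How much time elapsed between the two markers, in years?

3388 years

3664 − 276 = 3388 varves lie between the two events.
One varve per year makes the interval 3388 years.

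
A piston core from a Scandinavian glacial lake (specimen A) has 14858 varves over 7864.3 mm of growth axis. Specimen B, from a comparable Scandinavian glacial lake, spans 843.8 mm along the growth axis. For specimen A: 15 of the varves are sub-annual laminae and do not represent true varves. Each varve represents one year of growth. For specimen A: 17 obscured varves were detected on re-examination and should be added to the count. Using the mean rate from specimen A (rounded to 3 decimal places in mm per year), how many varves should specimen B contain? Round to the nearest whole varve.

Specimen A: correcting the raw count gives 14858 − 15 + 17 = 14860 true varves.
A: 7864.3 mm over 14860 years gives 7864.3 / 14860 ≈ 0.529 mm/year.
Specimen B: 843.8 mm / 0.529 mm per year = 1595.09 years ≈ 1595 varves.

1595 varves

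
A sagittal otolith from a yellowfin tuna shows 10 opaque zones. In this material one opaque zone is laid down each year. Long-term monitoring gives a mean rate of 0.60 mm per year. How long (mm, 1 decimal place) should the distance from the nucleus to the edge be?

10 years of growth are recorded.
Predicted length = 0.60 mm/year × 10 years = 6.0 mm.

6.0 mm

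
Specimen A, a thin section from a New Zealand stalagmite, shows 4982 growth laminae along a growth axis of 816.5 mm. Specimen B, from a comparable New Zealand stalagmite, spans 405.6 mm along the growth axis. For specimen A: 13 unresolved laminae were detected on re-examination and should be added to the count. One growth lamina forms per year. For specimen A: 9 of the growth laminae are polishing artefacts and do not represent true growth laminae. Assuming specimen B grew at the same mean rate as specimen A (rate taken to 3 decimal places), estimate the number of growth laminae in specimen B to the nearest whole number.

Specimen A: true growth lamina count = 4982 − 9 + 13 = 4986.
A: 816.5 mm over 4986 years gives 816.5 / 4986 ≈ 0.164 mm/yr.
For B, 405.6 / 0.164 = 2473.17 years ≈ 2473 growth laminae.

2473 growth laminae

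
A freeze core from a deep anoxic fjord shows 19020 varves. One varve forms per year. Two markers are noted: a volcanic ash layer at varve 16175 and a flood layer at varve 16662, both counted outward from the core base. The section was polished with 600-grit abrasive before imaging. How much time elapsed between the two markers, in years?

The two markers are separated by 16662 − 16175 = 487 varves.
At one varve per year, 487 years elapsed between them.

487 years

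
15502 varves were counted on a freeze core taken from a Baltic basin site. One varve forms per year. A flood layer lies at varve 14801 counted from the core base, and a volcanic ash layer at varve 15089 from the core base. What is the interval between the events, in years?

The two markers are separated by 15089 − 14801 = 288 varves.
That is 288 years at one varve per year.

288 years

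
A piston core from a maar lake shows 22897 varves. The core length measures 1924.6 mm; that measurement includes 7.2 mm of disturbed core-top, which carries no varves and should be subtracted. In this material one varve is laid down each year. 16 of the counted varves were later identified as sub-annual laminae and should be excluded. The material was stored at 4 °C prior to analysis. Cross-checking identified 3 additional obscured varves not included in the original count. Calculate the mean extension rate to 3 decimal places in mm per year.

Adjusted count: 22897 − 16 + 3 = 22884 varves.
Removing the 7.2 mm offcut leaves 1924.6 − 7.2 = 1917.4 mm.
Extension rate ≈ 1917.4 / 22884 = 0.084 mm per year.

0.084 mm per year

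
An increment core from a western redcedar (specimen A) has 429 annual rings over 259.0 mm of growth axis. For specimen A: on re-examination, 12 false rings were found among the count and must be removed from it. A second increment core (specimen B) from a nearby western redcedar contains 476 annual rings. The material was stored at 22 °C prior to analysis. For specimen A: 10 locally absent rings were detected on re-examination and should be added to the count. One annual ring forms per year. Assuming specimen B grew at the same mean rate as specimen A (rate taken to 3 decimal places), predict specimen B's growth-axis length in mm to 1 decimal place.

Specimen A: correcting the raw count gives 429 − 12 + 10 = 427 true annual rings.
A: 259.0 mm over 427 years gives 259.0 / 427 ≈ 0.607 mm per year.
B's length ≈ 0.607 × 476 = 288.9 mm.

288.9 mm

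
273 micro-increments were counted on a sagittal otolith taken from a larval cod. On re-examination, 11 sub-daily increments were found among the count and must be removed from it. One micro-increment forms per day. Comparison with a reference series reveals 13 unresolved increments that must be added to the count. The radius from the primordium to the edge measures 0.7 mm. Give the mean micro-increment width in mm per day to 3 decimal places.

0.003 mm per day

Correcting the raw count gives 273 − 11 + 13 = 275 true micro-increments.
Mean rate = 0.7 mm / 275 days ≈ 0.003 mm per day.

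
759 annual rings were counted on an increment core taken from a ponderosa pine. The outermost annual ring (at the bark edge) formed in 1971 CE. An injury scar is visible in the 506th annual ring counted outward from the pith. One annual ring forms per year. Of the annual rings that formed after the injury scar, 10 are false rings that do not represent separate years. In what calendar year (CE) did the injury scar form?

Between annual ring 506 and the bark edge there are 759 − 506 = 253 annual rings.
Removing the 10 false annual rings leaves 253 − 10 = 243 true annual rings beyond the injury scar.
1971 − 243 = 1728 CE.

1728 CE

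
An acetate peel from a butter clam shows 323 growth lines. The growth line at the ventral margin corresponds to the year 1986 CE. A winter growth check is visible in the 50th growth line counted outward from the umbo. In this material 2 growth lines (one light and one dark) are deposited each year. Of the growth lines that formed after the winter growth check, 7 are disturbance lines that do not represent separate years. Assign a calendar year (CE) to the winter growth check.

1853 CE

323 − 50 = 273 growth lines lie beyond the winter growth check toward the ventral margin.
Excluding 7 false growth lines: 273 − 7 = 266.
Dividing by 2 growth lines per year: 266 / 2 = 133 years.
1986 − 133 = 1853 CE.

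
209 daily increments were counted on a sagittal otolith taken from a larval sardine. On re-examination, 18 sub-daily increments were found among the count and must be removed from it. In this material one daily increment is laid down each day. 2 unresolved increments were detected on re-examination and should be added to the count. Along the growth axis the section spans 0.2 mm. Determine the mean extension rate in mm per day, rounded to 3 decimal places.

0.001 mm per day

After corrections the count is 209 − 18 + 2 = 193 daily increments.
0.2 mm over 193 days gives 0.2 / 193 ≈ 0.001 mm per day.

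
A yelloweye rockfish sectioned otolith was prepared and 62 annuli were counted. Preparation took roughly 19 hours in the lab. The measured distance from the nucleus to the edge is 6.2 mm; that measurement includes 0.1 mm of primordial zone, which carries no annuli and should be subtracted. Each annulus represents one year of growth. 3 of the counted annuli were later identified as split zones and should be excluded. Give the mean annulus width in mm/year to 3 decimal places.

0.103 mm/year

Adjusted count: 62 − 3 = 59 annuli.
The growth record spans 6.2 − 0.1 = 6.1 mm.
Extension rate ≈ 6.1 / 59 = 0.103 mm/year.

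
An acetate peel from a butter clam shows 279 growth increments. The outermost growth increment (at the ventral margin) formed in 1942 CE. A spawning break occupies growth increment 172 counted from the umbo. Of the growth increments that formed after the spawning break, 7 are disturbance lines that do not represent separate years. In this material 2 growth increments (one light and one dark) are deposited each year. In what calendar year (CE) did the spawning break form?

1892 CE

279 − 172 = 107 growth increments lie beyond the spawning break toward the ventral margin.
Removing the 7 false growth increments leaves 107 − 7 = 100 true growth increments beyond the spawning break.
With 2 growth increments per year, 100 / 2 = 50 years.
1942 − 50 = 1892 CE.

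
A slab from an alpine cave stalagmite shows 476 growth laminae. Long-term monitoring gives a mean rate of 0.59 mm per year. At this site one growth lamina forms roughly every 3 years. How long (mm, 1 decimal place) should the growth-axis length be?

Multiplying by 3 years per growth lamina: 476 × 3 = 1428 years.
Predicted length = 0.59 mm/year × 1428 years = 842.5 mm.

842.5 mm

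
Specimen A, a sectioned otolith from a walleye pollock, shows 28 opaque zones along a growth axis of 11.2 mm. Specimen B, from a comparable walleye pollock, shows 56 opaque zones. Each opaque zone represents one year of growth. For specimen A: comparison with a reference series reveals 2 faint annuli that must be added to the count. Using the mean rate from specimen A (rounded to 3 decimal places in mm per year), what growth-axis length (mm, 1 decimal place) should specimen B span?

Specimen A: after corrections the count is 28 + 2 = 30 opaque zones.
A: Extension rate ≈ 11.2 / 30 = 0.373 mm per year.
For B, 0.373 mm/year × 56 years = 20.9 mm.

20.9 mm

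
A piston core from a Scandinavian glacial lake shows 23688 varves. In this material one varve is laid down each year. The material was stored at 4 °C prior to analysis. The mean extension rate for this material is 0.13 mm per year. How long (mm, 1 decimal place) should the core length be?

23688 years of growth are recorded.
23688 years at 0.13 mm/year gives 0.13 × 23688 = 3079.4 mm.

3079.4 mm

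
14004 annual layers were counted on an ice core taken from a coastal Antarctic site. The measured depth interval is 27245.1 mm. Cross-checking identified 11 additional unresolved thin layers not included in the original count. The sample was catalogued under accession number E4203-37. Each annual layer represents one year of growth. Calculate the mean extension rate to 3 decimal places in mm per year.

True annual layer count = 14004 + 11 = 14015.
Mean rate = 27245.1 mm / 14015 years ≈ 1.944 mm per year.

1.944 mm per year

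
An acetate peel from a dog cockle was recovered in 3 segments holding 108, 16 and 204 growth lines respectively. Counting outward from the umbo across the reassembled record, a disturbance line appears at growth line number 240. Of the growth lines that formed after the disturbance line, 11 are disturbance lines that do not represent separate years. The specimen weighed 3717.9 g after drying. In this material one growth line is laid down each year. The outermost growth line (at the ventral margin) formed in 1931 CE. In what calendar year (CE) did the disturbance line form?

1854 CE

Total growth lines = 108 + 16 + 204 = 328.
Between growth line 240 and the ventral margin there are 328 − 240 = 88 growth lines.
Excluding 11 false growth lines: 88 − 11 = 77.
1931 − 77 = 1854 CE.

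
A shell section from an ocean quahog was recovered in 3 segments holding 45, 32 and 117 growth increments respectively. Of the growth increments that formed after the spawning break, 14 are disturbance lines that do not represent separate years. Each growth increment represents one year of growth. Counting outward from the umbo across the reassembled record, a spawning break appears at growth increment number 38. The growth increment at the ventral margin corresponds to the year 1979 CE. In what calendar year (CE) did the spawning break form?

1837 CE

Total growth increments = 45 + 32 + 117 = 194.
194 − 38 = 156 growth increments lie beyond the spawning break toward the ventral margin.
156 − 14 false = 142 true growth increments after the spawning break.
The growth increment at the ventral margin is 1979 CE, so the spawning break dates to 1979 − 142 = 1837 CE.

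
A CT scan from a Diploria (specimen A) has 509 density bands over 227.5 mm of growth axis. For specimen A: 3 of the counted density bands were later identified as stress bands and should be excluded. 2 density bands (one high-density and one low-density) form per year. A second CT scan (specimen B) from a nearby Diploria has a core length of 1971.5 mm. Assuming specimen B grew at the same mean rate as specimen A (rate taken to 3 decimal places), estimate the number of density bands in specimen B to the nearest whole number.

Specimen A: true density band count = 509 − 3 = 506.
Specimen A: with 2 density bands per year, 506 / 2 = 253 years.
A: Mean rate = 227.5 mm / 253 years ≈ 0.899 mm/yr.
B spans 1971.5 / 0.899 = 2192.99 years; at 2 density bands per year that is 2192.99 × 2 ≈ 4386 density bands.

4386 density bands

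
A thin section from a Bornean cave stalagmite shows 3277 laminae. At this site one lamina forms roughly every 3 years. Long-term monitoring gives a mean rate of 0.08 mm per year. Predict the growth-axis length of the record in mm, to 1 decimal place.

Multiplying by 3 years per lamina: 3277 × 3 = 9831 years.
9831 years at 0.08 mm/year gives 0.08 × 9831 = 786.5 mm.

786.5 mm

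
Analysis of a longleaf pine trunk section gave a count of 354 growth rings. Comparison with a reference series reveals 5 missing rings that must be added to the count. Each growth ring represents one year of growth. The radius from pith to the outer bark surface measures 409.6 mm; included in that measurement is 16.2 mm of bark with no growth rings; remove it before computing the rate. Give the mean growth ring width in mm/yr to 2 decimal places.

After corrections the count is 354 + 5 = 359 growth rings.
Removing the 16.2 mm offcut leaves 409.6 − 16.2 = 393.4 mm.
Extension rate ≈ 393.4 / 359 = 1.10 mm/yr.

1.10 mm/yr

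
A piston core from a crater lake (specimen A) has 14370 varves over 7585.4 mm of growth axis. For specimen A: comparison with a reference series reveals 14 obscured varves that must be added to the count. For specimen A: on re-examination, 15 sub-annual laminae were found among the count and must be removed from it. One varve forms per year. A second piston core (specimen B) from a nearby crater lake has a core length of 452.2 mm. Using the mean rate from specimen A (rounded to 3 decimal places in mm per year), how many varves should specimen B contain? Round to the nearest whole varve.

Specimen A: adjusted count: 14370 − 15 + 14 = 14369 varves.
A: Extension rate ≈ 7585.4 / 14369 = 0.528 mm/yr.
For B, 452.2 / 0.528 = 856.44 years ≈ 856 varves.

856 varves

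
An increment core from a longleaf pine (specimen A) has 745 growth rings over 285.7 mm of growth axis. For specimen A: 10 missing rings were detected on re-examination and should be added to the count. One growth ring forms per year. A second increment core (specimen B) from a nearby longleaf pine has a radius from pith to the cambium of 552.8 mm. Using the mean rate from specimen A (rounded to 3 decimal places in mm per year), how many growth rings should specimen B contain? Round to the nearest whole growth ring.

Specimen A: after corrections the count is 745 + 10 = 755 growth rings.
A: Extension rate ≈ 285.7 / 755 = 0.378 mm/yr.
For B, 552.8 / 0.378 = 1462.43 years ≈ 1462 growth rings.

1462 growth rings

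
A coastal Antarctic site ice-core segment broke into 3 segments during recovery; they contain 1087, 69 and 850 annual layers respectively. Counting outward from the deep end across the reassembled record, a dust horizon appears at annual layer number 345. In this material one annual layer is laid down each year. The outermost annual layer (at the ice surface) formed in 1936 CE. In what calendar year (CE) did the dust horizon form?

275 CE

Total annual layers = 1087 + 69 + 850 = 2006.
Between annual layer 345 and the ice surface there are 2006 − 345 = 1661 annual layers.
Counting back 1661 years from 1936 CE places the dust horizon in 1936 − 1661 = 275 CE.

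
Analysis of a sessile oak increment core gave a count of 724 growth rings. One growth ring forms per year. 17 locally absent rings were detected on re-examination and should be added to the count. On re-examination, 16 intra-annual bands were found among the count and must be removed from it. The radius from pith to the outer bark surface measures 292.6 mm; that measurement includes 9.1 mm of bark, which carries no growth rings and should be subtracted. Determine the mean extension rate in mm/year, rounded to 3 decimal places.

Adjusted count: 724 − 16 + 17 = 725 growth rings.
Net length = 292.6 − 9.1 = 283.5 mm.
Mean rate = 283.5 mm / 725 years ≈ 0.391 mm/year.

0.391 mm/year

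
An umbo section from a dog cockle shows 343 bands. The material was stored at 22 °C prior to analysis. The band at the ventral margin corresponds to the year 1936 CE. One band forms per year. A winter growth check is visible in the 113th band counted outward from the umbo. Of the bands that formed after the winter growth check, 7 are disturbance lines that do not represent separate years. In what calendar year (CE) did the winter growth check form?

Between band 113 and the ventral margin there are 343 − 113 = 230 bands.
Removing the 7 false bands leaves 230 − 7 = 223 true bands beyond the winter growth check.
1936 − 223 = 1713 CE.

1713 CE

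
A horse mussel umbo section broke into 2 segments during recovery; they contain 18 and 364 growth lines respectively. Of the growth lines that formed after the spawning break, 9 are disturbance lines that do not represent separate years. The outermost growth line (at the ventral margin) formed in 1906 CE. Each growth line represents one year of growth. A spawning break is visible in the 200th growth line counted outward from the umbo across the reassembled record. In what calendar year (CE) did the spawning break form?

1733 CE

Total growth lines = 18 + 364 = 382.
Between growth line 200 and the ventral margin there are 382 − 200 = 182 growth lines.
Excluding 9 false growth lines: 182 − 9 = 173.
Counting back 173 years from 1906 CE places the spawning break in 1906 − 173 = 1733 CE.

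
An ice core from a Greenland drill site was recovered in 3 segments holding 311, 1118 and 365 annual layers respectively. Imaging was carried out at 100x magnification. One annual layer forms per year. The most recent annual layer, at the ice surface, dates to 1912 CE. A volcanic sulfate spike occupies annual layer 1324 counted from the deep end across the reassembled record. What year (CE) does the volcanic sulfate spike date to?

Total annual layers = 311 + 1118 + 365 = 1794.
The volcanic sulfate spike sits at annual layer 1324 from the deep end, so 1794 − 1324 = 470 annual layers formed after it.
Counting back 470 years from 1912 CE places the volcanic sulfate spike in 1912 − 470 = 1442 CE.

1442 CE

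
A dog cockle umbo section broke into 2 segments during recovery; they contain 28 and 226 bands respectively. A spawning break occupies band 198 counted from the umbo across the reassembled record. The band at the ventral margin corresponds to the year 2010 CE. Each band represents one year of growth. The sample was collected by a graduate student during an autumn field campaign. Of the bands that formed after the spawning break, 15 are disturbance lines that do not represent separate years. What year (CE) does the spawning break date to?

1969 CE

Total bands = 28 + 226 = 254.
Between band 198 and the ventral margin there are 254 − 198 = 56 bands.
Excluding 15 false bands: 56 − 15 = 41.
Counting back 41 years from 2010 CE places the spawning break in 2010 − 41 = 1969 CE.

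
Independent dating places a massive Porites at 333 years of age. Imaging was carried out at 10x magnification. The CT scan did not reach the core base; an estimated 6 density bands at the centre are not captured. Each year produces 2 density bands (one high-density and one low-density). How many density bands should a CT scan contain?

660 density bands

With 2 density bands per year, 333 years would produce 333 × 2 = 666 density bands.
Subtracting the 6 density bands not captured gives 666 − 6 = 660 density bands in the record.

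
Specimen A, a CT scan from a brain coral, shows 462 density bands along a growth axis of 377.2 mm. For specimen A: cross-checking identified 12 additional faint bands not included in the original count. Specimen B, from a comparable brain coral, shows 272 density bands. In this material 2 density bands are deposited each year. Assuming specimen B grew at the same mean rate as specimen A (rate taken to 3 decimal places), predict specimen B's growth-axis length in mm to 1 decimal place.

Specimen A: after corrections the count is 462 + 12 = 474 density bands.
Specimen A: dividing by 2 density bands per year: 474 / 2 = 237 years.
A: Mean rate = 377.2 mm / 237 years ≈ 1.592 mm/yr.
Specimen B: dividing by 2 density bands per year: 272 / 2 = 136 years. Length of B = 1.592 × 136 = 216.5 mm.

216.5 mm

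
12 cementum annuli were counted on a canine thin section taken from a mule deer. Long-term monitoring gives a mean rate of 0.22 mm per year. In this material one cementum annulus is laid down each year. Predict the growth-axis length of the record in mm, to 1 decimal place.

12 years of growth are recorded.
Predicted length = 0.22 mm/year × 12 years = 2.6 mm.

2.6 mm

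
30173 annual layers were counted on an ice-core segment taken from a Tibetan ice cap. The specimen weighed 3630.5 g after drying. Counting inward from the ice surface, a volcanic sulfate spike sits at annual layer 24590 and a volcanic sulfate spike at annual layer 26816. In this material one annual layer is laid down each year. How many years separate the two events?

2226 years

The two markers are separated by 26816 − 24590 = 2226 annual layers.
At one annual layer per year, 2226 years elapsed between them.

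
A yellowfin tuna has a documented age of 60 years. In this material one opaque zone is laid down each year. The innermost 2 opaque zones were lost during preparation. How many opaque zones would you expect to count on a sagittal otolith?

58 opaque zones

One opaque zone per year gives 60 opaque zones over 60 years.
Subtracting the 2 opaque zones not captured gives 60 − 2 = 58 opaque zones in the record.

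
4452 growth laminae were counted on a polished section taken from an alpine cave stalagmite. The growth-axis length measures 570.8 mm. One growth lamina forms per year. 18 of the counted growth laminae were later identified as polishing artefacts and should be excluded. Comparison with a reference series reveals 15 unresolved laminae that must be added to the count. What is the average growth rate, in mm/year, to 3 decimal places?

Adjusted count: 4452 − 18 + 15 = 4449 growth laminae.
Mean rate = 570.8 mm / 4449 years ≈ 0.128 mm/year.

0.128 mm/year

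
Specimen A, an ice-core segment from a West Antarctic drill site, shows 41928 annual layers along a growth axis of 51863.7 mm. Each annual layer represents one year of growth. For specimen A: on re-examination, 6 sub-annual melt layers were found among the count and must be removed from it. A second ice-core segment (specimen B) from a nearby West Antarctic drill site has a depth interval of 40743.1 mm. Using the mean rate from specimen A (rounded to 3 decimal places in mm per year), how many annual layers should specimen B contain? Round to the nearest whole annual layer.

32937 annual layers

Specimen A: correcting the raw count gives 41928 − 6 = 41922 true annual layers.
A: 51863.7 mm over 41922 years gives 51863.7 / 41922 ≈ 1.237 mm per year.
For B, 40743.1 / 1.237 = 32937.03 years ≈ 32937 annual layers.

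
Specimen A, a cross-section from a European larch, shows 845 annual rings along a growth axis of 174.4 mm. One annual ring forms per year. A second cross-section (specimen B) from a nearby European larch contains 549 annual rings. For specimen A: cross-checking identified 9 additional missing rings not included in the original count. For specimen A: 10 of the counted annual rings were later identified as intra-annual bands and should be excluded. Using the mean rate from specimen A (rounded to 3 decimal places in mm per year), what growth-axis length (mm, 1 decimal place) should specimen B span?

113.6 mm

Specimen A: correcting the raw count gives 845 − 10 + 9 = 844 true annual rings.
A: Extension rate ≈ 174.4 / 844 = 0.207 mm per year.
Length of B = 0.207 × 549 = 113.6 mm.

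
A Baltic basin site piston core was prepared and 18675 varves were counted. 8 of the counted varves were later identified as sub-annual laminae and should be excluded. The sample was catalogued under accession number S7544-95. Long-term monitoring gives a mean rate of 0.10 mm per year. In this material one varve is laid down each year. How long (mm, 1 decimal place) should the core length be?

1866.7 mm

Correcting the raw count gives 18675 − 8 = 18667 true varves.
Predicted length = 0.10 mm/year × 18667 years = 1866.7 mm.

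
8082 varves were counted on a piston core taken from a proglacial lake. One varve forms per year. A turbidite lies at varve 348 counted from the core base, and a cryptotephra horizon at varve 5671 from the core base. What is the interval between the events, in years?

Separation: 5671 − 348 = 5323 varves.
At one varve per year, 5323 years elapsed between them.

5323 years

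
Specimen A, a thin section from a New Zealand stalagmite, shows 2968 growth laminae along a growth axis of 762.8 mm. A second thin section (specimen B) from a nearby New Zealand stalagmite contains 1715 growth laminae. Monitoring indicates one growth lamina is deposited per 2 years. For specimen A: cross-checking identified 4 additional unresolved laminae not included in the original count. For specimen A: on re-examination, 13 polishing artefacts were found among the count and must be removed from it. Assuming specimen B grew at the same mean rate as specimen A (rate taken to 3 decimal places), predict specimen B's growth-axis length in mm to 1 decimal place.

Specimen A: correcting the raw count gives 2968 − 13 + 4 = 2959 true growth laminae.
Specimen A: at 2 years per growth lamina, 2959 × 2 = 5918 years.
A: 762.8 mm over 5918 years gives 762.8 / 5918 ≈ 0.129 mm per year.
Specimen B: 1715 growth laminae at 2 years each span 1715 × 2 = 3430 years. B's length ≈ 0.129 × 3430 = 442.5 mm.

442.5 mm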